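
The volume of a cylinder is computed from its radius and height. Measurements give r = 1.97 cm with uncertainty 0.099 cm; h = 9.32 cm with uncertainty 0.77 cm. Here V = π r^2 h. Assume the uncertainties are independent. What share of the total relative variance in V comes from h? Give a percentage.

(δV/V)² = (2·δr/r)² + (1·δh/h)²
  r term: (2×0.0503)² = 0.0101
  h term: (1×0.0826)² = 0.00683
Total = 0.0169. Share from h = 0.00683/0.0169 = 0.403.

40.3%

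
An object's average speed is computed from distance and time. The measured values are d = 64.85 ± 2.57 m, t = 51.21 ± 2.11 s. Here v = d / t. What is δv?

v is a product of powers, so relative uncertainties combine in quadrature:
  (1·δd/d)² = (1×0.0396)² = 0.00157;  (-1·δt/t)² = (-1×0.0412)² = 0.00170
δv/v = √(0.00327) = 0.0572
v = 1.266 m/s, so δv = 0.0572 × 1.266 = 0.0724 m/s.

0.0724 m/s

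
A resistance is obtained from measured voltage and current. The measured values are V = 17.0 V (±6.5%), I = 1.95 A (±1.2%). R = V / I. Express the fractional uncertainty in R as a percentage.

Products/powers → add relative errors in quadrature, weighted by exponent:
  (1·δV/V)² = (1×0.0650)² = 0.00423;  (-1·δI/I)² = (-1×0.0120)² = 0.000144
δR/R = √(0.00437) = 0.0661

6.61%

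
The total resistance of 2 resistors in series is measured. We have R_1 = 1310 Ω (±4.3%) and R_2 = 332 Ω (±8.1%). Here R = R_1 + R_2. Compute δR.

62.4 Ω

Sums and differences: (δR)² = Σ (cᵢ δxᵢ)².
  (δR_1)² = 3170;  (δR_2)² = 723
δR = √(3900) = 62.4 Ω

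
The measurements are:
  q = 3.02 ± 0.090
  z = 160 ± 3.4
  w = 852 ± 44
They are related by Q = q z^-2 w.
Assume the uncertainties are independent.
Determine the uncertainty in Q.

Each factor contributes (exponent × relative error)² to (δQ/Q)²:
  (1·δq/q)² = (1×0.0298)² = 0.000888;  (-2·δz/z)² = (-2×0.0212)² = 0.00181;  (1·δw/w)² = (1×0.0516)² = 0.00267
δQ/Q = √(0.00536) = 0.0732
Q = 0.101, so δQ = 0.0732 × 0.101 = 0.00736.

0.00736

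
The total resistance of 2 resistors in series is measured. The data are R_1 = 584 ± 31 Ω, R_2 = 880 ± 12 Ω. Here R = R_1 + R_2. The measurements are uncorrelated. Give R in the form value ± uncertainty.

1460 ± 33.2 Ω

Sums and differences: (δR)² = Σ (cᵢ δxᵢ)².
  (δR_1)² = 961;  (δR_2)² = 144
δR = √(1100) = 33.2 Ω
R = 1460 Ω.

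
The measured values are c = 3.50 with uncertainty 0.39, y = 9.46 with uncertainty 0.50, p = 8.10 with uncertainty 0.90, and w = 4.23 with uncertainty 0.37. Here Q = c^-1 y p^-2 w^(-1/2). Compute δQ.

For a monomial Q ∝ c^-1, y, p^-2, w^(-1/2), fractional errors add in quadrature:
  (-1·δc/c)² = (-1×0.111)² = 0.0124;  (1·δy/y)² = (1×0.0529)² = 0.00279;  (-2·δp/p)² = (-2×0.111)² = 0.0494;  (−½·δw/w)² = (-0.5×0.0875)² = 0.00191
δQ/Q = √(0.0665) = 0.258
Q = 0.0200, so δQ = 0.258 × 0.0200 = 0.00517.

0.00517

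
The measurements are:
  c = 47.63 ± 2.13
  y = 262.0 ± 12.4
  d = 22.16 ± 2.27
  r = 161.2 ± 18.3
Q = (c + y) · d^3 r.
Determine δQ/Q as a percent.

Let u = c + y = 309.6. δu = √(δc² + δy²) = √(4.54 + 154) = 12.6, so δu/u = 0.0406.
Q is then a monomial in u, d, r:
δQ/Q = √((δu/u)² + (3·δd/d)² + (1·δr/r)²) = √(0.00165 + 0.0944 + 0.0129) = 0.330

33.0%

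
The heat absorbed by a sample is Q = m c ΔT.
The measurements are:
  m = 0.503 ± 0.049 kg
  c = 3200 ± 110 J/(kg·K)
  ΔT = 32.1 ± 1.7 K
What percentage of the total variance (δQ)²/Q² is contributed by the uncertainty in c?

(δQ/Q)² = (1·δm/m)² + (1·δc/c)² + (1·δΔT/ΔT)²
  m term: (1×0.0974)² = 0.00949
  c term: (1×0.0344)² = 0.00118
  ΔT term: (1×0.0530)² = 0.00280
Total = 0.0135. Share from c = 0.00118/0.0135 = 0.0877.

8.77%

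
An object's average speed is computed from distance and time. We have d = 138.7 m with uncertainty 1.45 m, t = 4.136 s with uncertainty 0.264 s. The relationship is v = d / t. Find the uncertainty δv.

Since v is a product/quotient, work with relative uncertainties:
  (1·δd/d)² = (1×0.0105)² = 0.000109;  (-1·δt/t)² = (-1×0.0638)² = 0.00407
δv/v = √(0.00418) = 0.0647
v = 33.53 m/s, so δv = 0.0647 × 33.53 = 2.17 m/s.

2.17 m/s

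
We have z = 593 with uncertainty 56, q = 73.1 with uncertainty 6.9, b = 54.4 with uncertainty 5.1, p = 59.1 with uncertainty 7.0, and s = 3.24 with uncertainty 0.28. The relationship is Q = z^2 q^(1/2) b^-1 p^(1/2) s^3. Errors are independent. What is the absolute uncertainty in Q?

For a monomial Q ∝ z^2, q^(1/2), b^-1, p^(1/2), s^3, fractional errors add in quadrature:
  (2·δz/z)² = (2×0.0944)² = 0.0357;  (½·δq/q)² = (0.5×0.0944)² = 0.00223;  (-1·δb/b)² = (-1×0.0938)² = 0.00879;  (½·δp/p)² = (0.5×0.118)² = 0.00351;  (3·δs/s)² = (3×0.0864)² = 0.0672
δQ/Q = √(0.117) = 0.343
Q = 1.45e+07, so δQ = 0.343 × 1.45e+07 = 4.95e+06.

4.95e+06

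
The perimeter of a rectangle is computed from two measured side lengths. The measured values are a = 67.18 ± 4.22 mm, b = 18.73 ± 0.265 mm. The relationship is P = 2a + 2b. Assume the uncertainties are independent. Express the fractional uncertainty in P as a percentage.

4.92%

For a sum/difference, combine absolute errors in quadrature:
  (2·δa)² = 71.2;  (2·δb)² = 0.281
δP = √(71.5) = 8.46 mm
P = 171.8 mm, so δP/P = 8.46/171.8 = 0.0492.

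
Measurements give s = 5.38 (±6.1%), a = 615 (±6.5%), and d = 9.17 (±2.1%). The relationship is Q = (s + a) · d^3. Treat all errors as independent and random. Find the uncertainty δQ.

Let u = s + a = 620. δu = √(δs² + δa²) = √(0.108 + 1600) = 40.0, so δu/u = 0.0644.
Q is then a monomial in u, d:
δQ/Q = √((δu/u)² + (3·δd/d)²) = √(0.00415 + 0.00397) = 0.0901
Q = 4.78e+05, so δQ = 0.0901 × 4.78e+05 = 43100.

43100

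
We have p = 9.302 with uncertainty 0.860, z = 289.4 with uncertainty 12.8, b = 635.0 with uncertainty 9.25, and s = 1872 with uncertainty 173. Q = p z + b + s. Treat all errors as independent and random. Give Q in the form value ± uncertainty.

5199 ± 326

Let w = p·z = 2692. δw/w = √((1·δp/p)² + (1·δz/z)²) = √(0.00855 + 0.00196) = 0.102, so δw = 276.
Q = w + b + s: δQ = √(δw² + δb² + δs²) = √(76100 + 85.6 + 29900) = 326
Q = 5199.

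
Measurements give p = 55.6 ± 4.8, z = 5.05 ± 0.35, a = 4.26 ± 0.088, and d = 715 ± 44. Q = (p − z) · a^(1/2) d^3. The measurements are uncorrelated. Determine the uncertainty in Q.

Let u = p − z = 50.6. δu = √(δp² + δz²) = √(23.0 + 0.122) = 4.81, so δu/u = 0.0952.
Q is then a monomial in u, a, d:
δQ/Q = √((δu/u)² + (½·δa/a)² + (3·δd/d)²) = √(0.00906 + 0.000107 + 0.0341) = 0.208
Q = 3.81e+10, so δQ = 0.208 × 3.81e+10 = 7.93e+09.

7.93e+09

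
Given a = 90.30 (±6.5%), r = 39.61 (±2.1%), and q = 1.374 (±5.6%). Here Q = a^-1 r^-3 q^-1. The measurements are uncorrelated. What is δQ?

1.38e-08

Products/powers → add relative errors in quadrature, weighted by exponent:
  (-1·δa/a)² = (-1×0.0650)² = 0.00423;  (-3·δr/r)² = (-3×0.0210)² = 0.00397;  (-1·δq/q)² = (-1×0.0560)² = 0.00314
δQ/Q = √(0.0113) = 0.106
Q = 1.297e-07, so δQ = 0.106 × 1.297e-07 = 1.38e-08.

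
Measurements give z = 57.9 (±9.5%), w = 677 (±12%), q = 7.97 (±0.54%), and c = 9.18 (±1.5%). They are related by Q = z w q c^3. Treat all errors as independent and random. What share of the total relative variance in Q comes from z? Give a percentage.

(δQ/Q)² = (1·δz/z)² + (1·δw/w)² + (1·δq/q)² + (3·δc/c)²
  z term: (1×0.0950)² = 0.00903
  w term: (1×0.120)² = 0.0144
  q term: (1×0.00540)² = 2.92e-05
  c term: (3×0.0150)² = 0.00202
Total = 0.0255. Share from z = 0.00903/0.0255 = 0.354.

35.4%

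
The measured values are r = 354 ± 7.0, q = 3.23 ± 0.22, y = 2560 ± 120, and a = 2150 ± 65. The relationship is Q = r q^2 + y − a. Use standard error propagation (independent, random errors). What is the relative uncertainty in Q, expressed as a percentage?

Let p = r·q^2 = 3690. δp/p = √((1·δr/r)² + (2·δq/q)²) = √(0.000391 + 0.0186) = 0.138, so δp = 508.
Q = p + y − a: δQ = √(δp² + δy² + δa²) = √(2.58e+05 + 14400 + 4220) = 526
Q = 4100, so δQ/Q = 526/4100 = 0.128.

12.8%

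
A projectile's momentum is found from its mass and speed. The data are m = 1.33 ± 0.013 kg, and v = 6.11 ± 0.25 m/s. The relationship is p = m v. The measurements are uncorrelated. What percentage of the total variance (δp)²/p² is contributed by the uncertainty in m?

(δp/p)² = (1·δm/m)² + (1·δv/v)²
  m term: (1×0.00977)² = 9.55e-05
  v term: (1×0.0409)² = 0.00167
Total = 0.00177. Share from m = 9.55e-05/0.00177 = 0.0540.

5.40%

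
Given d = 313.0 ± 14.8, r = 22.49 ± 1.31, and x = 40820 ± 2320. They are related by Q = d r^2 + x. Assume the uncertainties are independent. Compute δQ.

Let p = d·r^2 = 158300. δp/p = √((1·δd/d)² + (2·δr/r)²) = √(0.00224 + 0.0136) = 0.126, so δp = 19900.
Q = p + x: δQ = √(δp² + δx²) = √(3.96e+08 + 5.38e+06) = 20000

20000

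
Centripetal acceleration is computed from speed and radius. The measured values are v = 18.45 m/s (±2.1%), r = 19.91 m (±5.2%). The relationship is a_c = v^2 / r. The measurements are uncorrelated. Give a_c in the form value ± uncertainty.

Since a_c is a product/quotient, work with relative uncertainties:
  (2·δv/v)² = (2×0.0210)² = 0.00176;  (-1·δr/r)² = (-1×0.0520)² = 0.00270
δa_c/a_c = √(0.00447) = 0.0668
a_c = 17.10 m/s^2, so δa_c = 0.0668 × 17.10 = 1.14 m/s^2.

17.10 ± 1.14 m/s^2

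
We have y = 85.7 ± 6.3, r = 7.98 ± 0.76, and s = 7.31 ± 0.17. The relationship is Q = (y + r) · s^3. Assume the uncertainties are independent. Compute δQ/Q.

0.0972

Let u = y + r = 93.7. δu = √(δy² + δr²) = √(39.7 + 0.578) = 6.35, so δu/u = 0.0677.
Q is then a monomial in u, s:
δQ/Q = √((δu/u)² + (3·δs/s)²) = √(0.00459 + 0.00487) = 0.0972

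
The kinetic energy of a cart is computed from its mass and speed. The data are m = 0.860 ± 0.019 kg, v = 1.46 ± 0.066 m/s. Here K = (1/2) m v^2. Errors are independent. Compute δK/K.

Relative error in a monomial: (δK/K)² = Σ (nᵢ · δxᵢ/xᵢ)².
  (1·δm/m)² = (1×0.0221)² = 0.000488;  (2·δv/v)² = (2×0.0452)² = 0.00817
δK/K = √(0.00866) = 0.0931

0.0931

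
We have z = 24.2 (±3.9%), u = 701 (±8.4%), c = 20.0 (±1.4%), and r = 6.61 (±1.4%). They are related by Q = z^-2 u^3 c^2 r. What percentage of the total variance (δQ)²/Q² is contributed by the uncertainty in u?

(δQ/Q)² = (-2·δz/z)² + (3·δu/u)² + (2·δc/c)² + (1·δr/r)²
  z term: (-2×0.0390)² = 0.00608
  u term: (3×0.0840)² = 0.0635
  c term: (2×0.0140)² = 0.000784
  r term: (1×0.0140)² = 0.000196
Total = 0.0706. Share from u = 0.0635/0.0706 = 0.900.

90.0%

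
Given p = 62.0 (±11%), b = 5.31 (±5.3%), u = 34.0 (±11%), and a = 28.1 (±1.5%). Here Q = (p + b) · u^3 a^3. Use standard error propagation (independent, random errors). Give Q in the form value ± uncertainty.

(5.87 ± 2.04) × 10^10

Let w = p + b = 67.3. δw = √(δp² + δb²) = √(46.5 + 0.0792) = 6.83, so δw/w = 0.101.
Q is then a monomial in w, u, a:
δQ/Q = √((δw/w)² + (3·δu/u)² + (3·δa/a)²) = √(0.0103 + 0.109 + 0.00202) = 0.348
Q = 5.87e+10, so δQ = 0.348 × 5.87e+10 = 2.04e+10.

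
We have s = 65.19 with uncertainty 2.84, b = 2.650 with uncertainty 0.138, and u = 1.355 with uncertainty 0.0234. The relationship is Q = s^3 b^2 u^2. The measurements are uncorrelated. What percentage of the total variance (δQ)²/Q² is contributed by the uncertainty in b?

(δQ/Q)² = (3·δs/s)² + (2·δb/b)² + (2·δu/u)²
  s term: (3×0.0436)² = 0.0171
  b term: (2×0.0521)² = 0.0108
  u term: (2×0.0173)² = 0.00119
Total = 0.0291. Share from b = 0.0108/0.0291 = 0.372.

37.2%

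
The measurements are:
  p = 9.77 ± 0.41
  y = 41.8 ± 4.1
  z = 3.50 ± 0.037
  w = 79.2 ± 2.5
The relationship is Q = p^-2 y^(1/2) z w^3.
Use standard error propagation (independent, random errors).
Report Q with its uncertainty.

(1.18 ± 0.160) × 10^5

Relative error in a monomial: (δQ/Q)² = Σ (nᵢ · δxᵢ/xᵢ)².
  (-2·δp/p)² = (-2×0.0420)² = 0.00704;  (½·δy/y)² = (0.5×0.0981)² = 0.00241;  (1·δz/z)² = (1×0.0106)² = 0.000112;  (3·δw/w)² = (3×0.0316)² = 0.00897
δQ/Q = √(0.0185) = 0.136
Q = 1.18e+05, so δQ = 0.136 × 1.18e+05 = 16000.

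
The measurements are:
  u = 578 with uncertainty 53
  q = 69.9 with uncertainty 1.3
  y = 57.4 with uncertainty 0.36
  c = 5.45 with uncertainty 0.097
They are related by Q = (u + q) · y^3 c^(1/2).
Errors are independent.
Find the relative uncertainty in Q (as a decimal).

Let w = u + q = 648. δw = √(δu² + δq²) = √(2810 + 1.69) = 53.0, so δw/w = 0.0818.
Q is then a monomial in w, y, c:
δQ/Q = √((δw/w)² + (3·δy/y)² + (½·δc/c)²) = √(0.00670 + 0.000354 + 7.92e-05) = 0.0844

0.0844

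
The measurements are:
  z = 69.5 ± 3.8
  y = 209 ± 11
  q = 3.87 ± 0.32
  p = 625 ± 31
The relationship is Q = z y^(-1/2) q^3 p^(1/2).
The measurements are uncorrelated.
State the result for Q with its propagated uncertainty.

For a monomial Q ∝ z, y^(-1/2), q^3, p^(1/2), fractional errors add in quadrature:
  (1·δz/z)² = (1×0.0547)² = 0.00299;  (−½·δy/y)² = (-0.5×0.0526)² = 0.000693;  (3·δq/q)² = (3×0.0827)² = 0.0615;  (½·δp/p)² = (0.5×0.0496)² = 0.000615
δQ/Q = √(0.0658) = 0.257
Q = 6970, so δQ = 0.257 × 6970 = 1790.

6970 ± 1790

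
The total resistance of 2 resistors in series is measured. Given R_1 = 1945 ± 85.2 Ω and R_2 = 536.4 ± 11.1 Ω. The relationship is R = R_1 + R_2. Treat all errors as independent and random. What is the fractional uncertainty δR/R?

R is a linear combination, so absolute uncertainties add in quadrature:
  (δR_1)² = 7260;  (δR_2)² = 123
δR = √(7380) = 85.9 Ω
R = 2481 Ω, so δR/R = 85.9/2481 = 0.0346.

0.0346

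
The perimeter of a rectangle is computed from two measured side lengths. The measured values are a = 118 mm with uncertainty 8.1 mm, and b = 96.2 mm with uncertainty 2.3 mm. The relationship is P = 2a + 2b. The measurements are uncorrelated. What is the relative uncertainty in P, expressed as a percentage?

Sums and differences: (δP)² = Σ (cᵢ δxᵢ)².
  (2·δa)² = 262;  (2·δb)² = 21.2
δP = √(284) = 16.8 mm
P = 428 mm, so δP/P = 16.8/428 = 0.0393.

3.93%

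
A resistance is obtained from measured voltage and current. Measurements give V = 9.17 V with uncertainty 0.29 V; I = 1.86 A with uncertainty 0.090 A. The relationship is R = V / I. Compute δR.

0.285 Ω

Relative error in a monomial: (δR/R)² = Σ (nᵢ · δxᵢ/xᵢ)².
  (1·δV/V)² = (1×0.0316)² = 0.00100;  (-1·δI/I)² = (-1×0.0484)² = 0.00234
δR/R = √(0.00334) = 0.0578
R = 4.93 Ω, so δR = 0.0578 × 4.93 = 0.285 Ω.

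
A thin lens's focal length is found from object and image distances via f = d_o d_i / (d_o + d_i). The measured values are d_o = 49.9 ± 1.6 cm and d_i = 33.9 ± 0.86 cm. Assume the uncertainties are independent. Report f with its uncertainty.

20.2 ± 0.402 cm

∂f/∂d_o = (d_i/(d_o+d_i))² = 0.164;  ∂f/∂d_i = (d_o/(d_o+d_i))² = 0.355
δf = √((∂f/∂d_o · δd_o)² + (∂f/∂d_i · δd_i)²) = √(0.0686 + 0.0930) = 0.402 cm
f = 20.2 cm.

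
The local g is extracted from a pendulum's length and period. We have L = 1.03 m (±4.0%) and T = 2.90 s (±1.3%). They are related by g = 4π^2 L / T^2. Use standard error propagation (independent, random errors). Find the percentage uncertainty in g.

Products/powers → add relative errors in quadrature, weighted by exponent:
  (1·δL/L)² = (1×0.0400)² = 0.00160;  (-2·δT/T)² = (-2×0.0130)² = 0.000676
δg/g = √(0.00228) = 0.0477

4.77%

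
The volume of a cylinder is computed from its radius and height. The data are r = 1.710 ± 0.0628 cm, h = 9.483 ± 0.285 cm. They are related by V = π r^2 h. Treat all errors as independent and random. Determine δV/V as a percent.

For a monomial V ∝ r^2, h, fractional errors add in quadrature:
  (2·δr/r)² = (2×0.0367)² = 0.00539;  (1·δh/h)² = (1×0.0301)² = 0.000903
δV/V = √(0.00630) = 0.0794

7.94%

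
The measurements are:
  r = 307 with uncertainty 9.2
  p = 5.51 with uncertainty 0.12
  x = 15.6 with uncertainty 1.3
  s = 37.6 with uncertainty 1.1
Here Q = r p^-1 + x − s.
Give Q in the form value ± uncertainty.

33.7 ± 2.68

Let w = r·p^-1 = 55.7. δw/w = √((1·δr/r)² + (-1·δp/p)²) = √(0.000898 + 0.000474) = 0.0370, so δw = 2.06.
Q = w + x − s: δQ = √(δw² + δx² + δs²) = √(4.26 + 1.69 + 1.21) = 2.68
Q = 33.7.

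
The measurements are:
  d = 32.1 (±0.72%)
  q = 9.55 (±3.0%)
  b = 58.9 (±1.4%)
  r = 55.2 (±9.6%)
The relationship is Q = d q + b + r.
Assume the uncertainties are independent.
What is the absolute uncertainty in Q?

10.9

Let p = d·q = 307. δp/p = √((1·δd/d)² + (1·δq/q)²) = √(5.18e-05 + 0.000900) = 0.0309, so δp = 9.46.
Q = p + b + r: δQ = √(δp² + δb² + δr²) = √(89.5 + 0.680 + 28.1) = 10.9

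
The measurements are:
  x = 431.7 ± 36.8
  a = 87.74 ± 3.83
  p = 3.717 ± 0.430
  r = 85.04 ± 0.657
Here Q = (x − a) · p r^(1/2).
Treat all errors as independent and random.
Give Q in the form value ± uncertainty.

Let u = x − a = 344.0. δu = √(δx² + δa²) = √(1350 + 14.7) = 37.0, so δu/u = 0.108.
Q is then a monomial in u, p, r:
δQ/Q = √((δu/u)² + (1·δp/p)² + (½·δr/r)²) = √(0.0116 + 0.0134 + 1.49e-05) = 0.158
Q = 11790, so δQ = 0.158 × 11790 = 1860.

11790 ± 1860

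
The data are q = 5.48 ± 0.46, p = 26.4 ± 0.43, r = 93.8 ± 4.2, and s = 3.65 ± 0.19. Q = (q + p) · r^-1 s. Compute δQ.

0.0886

Let u = q + p = 31.9. δu = √(δq² + δp²) = √(0.212 + 0.185) = 0.630, so δu/u = 0.0198.
Q is then a monomial in u, r, s:
δQ/Q = √((δu/u)² + (-1·δr/r)² + (1·δs/s)²) = √(0.000390 + 0.00200 + 0.00271) = 0.0714
Q = 1.24, so δQ = 0.0714 × 1.24 = 0.0886.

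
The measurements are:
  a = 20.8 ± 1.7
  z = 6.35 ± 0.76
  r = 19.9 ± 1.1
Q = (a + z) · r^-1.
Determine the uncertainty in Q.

0.120

Let u = a + z = 27.1. δu = √(δa² + δz²) = √(2.89 + 0.578) = 1.86, so δu/u = 0.0686.
Q is then a monomial in u, r:
δQ/Q = √((δu/u)² + (-1·δr/r)²) = √(0.00470 + 0.00306) = 0.0881
Q = 1.36, so δQ = 0.0881 × 1.36 = 0.120.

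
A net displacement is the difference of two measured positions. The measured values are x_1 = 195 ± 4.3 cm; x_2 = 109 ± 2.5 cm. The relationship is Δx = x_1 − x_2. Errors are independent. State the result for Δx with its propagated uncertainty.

86.0 ± 4.97 cm

Δx is a linear combination, so absolute uncertainties add in quadrature:
  (δx_1)² = 18.5;  (δx_2)² = 6.25
δΔx = √(24.7) = 4.97 cm
Δx = 86.0 cm.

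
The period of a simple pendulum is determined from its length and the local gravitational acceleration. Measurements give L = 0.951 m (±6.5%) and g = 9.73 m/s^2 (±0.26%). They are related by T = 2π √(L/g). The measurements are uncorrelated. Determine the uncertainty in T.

0.0639 s

Each factor contributes (exponent × relative error)² to (δT/T)²:
  (½·δL/L)² = (0.5×0.0650)² = 0.00106;  (−½·δg/g)² = (-0.5×0.00260)² = 1.69e-06
δT/T = √(0.00106) = 0.0325
T = 1.96 s, so δT = 0.0325 × 1.96 = 0.0639 s.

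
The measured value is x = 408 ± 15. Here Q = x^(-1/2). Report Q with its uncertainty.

Relative error in a monomial: (δQ/Q)² = Σ (nᵢ · δxᵢ/xᵢ)².
  (−½·δx/x)² = (-0.5×0.0368)² = 0.000338
δQ/Q = √(0.000338) = 0.0184
Q = 0.0495, so δQ = 0.0184 × 0.0495 = 0.000910.

0.0495 ± 0.000910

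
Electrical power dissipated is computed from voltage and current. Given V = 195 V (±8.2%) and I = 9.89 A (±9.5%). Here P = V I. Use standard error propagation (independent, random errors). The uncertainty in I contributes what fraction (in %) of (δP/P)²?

57.3%

(δP/P)² = (1·δV/V)² + (1·δI/I)²
  V term: (1×0.0820)² = 0.00672
  I term: (1×0.0950)² = 0.00903
Total = 0.0157. Share from I = 0.00903/0.0157 = 0.573.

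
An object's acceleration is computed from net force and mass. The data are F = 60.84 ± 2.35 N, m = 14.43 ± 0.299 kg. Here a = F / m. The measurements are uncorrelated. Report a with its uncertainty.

For a monomial a ∝ F, m^-1, fractional errors add in quadrature:
  (1·δF/F)² = (1×0.0386)² = 0.00149;  (-1·δm/m)² = (-1×0.0207)² = 0.000429
δa/a = √(0.00192) = 0.0438
a = 4.216 m/s^2, so δa = 0.0438 × 4.216 = 0.185 m/s^2.

4.216 ± 0.185 m/s^2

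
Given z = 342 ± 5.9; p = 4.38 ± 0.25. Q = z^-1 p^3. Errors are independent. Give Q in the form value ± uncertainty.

Q is a product of powers, so relative uncertainties combine in quadrature:
  (-1·δz/z)² = (-1×0.0173)² = 0.000298;  (3·δp/p)² = (3×0.0571)² = 0.0293
δQ/Q = √(0.0296) = 0.172
Q = 0.246, so δQ = 0.172 × 0.246 = 0.0423.

0.246 ± 0.0423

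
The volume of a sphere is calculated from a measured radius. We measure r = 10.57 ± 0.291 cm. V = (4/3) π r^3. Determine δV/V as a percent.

8.26%

V ∝ r^3, so δV/V = |3| · δr/r = 3 × 0.0275 = 0.0826.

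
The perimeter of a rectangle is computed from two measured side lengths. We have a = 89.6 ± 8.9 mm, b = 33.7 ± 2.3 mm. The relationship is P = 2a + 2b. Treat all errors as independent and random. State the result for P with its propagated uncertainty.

247 ± 18.4 mm

Each term contributes (cᵢ δxᵢ)² to (δP)²:
  (2·δa)² = 317;  (2·δb)² = 21.2
δP = √(338) = 18.4 mm
P = 247 mm.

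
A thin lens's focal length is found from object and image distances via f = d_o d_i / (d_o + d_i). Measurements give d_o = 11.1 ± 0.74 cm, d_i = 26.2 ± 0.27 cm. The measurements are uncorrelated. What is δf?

∂f/∂d_o = (d_i/(d_o+d_i))² = 0.493;  ∂f/∂d_i = (d_o/(d_o+d_i))² = 0.0886
δf = √((∂f/∂d_o · δd_o)² + (∂f/∂d_i · δd_i)²) = √(0.133 + 0.000572) = 0.366 cm

0.366 cm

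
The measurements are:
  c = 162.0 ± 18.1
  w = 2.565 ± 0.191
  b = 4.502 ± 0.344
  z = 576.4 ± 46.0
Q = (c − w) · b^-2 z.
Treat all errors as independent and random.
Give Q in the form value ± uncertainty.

Let u = c − w = 159.4. δu = √(δc² + δw²) = √(328 + 0.0365) = 18.1, so δu/u = 0.114.
Q is then a monomial in u, b, z:
δQ/Q = √((δu/u)² + (-2·δb/b)² + (1·δz/z)²) = √(0.0129 + 0.0234 + 0.00637) = 0.206
Q = 4534, so δQ = 0.206 × 4534 = 936.

4534 ± 936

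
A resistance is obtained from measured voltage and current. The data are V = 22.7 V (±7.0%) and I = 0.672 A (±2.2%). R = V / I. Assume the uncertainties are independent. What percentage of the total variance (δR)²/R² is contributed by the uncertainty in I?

(δR/R)² = (1·δV/V)² + (-1·δI/I)²
  V term: (1×0.0700)² = 0.00490
  I term: (-1×0.0220)² = 0.000484
Total = 0.00538. Share from I = 0.000484/0.00538 = 0.0899.

8.99%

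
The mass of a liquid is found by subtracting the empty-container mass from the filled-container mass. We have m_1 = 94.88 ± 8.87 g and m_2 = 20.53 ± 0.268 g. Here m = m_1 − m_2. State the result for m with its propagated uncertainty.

74.35 ± 8.87 g

Each term contributes (cᵢ δxᵢ)² to (δm)²:
  (δm_1)² = 78.7;  (δm_2)² = 0.0718
δm = √(78.7) = 8.87 g
m = 74.35 g.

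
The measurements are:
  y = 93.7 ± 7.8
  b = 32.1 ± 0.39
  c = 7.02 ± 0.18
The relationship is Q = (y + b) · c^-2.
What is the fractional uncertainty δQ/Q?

0.0805

Let u = y + b = 126. δu = √(δy² + δb²) = √(60.8 + 0.152) = 7.81, so δu/u = 0.0621.
Q is then a monomial in u, c:
δQ/Q = √((δu/u)² + (-2·δc/c)²) = √(0.00385 + 0.00263) = 0.0805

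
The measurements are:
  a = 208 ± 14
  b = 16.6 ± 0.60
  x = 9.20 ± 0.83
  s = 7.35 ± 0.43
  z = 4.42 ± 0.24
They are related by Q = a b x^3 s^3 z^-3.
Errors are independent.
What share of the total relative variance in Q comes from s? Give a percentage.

(δQ/Q)² = (1·δa/a)² + (1·δb/b)² + (3·δx/x)² + (3·δs/s)² + (-3·δz/z)²
  a term: (1×0.0673)² = 0.00453
  b term: (1×0.0361)² = 0.00131
  x term: (3×0.0902)² = 0.0733
  s term: (3×0.0585)² = 0.0308
  z term: (-3×0.0543)² = 0.0265
Total = 0.136. Share from s = 0.0308/0.136 = 0.226.

22.6%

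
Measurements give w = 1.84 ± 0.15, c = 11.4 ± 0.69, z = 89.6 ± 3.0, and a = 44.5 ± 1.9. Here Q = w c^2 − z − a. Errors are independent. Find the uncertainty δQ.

35.1

Let p = w·c^2 = 239. δp/p = √((1·δw/w)² + (2·δc/c)²) = √(0.00665 + 0.0147) = 0.146, so δp = 34.9.
Q = p − z − a: δQ = √(δp² + δz² + δa²) = √(1220 + 9.00 + 3.61) = 35.1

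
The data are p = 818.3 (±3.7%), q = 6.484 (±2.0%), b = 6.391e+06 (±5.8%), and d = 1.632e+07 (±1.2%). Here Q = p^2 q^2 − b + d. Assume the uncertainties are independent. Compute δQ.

Let w = p^2·q^2 = 2.815e+07. δw/w = √((2·δp/p)² + (2·δq/q)²) = √(0.00548 + 0.00160) = 0.0841, so δw = 2.37e+06.
Q = w − b + d: δQ = √(δw² + δb² + δd²) = √(5.61e+12 + 1.37e+11 + 3.84e+10) = 2.4e+06

2.4e+06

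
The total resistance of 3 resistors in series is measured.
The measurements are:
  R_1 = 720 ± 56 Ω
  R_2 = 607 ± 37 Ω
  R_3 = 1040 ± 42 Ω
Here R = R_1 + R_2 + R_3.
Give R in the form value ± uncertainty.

2370 ± 79.2 Ω

Each term contributes (cᵢ δxᵢ)² to (δR)²:
  (δR_1)² = 3140;  (δR_2)² = 1370;  (δR_3)² = 1760
δR = √(6270) = 79.2 Ω
R = 2370 Ω.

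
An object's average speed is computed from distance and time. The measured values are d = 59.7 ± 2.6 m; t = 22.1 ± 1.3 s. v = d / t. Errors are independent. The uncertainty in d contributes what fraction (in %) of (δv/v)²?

35.4%

(δv/v)² = (1·δd/d)² + (-1·δt/t)²
  d term: (1×0.0436)² = 0.00190
  t term: (-1×0.0588)² = 0.00346
Total = 0.00536. Share from d = 0.00190/0.00536 = 0.354.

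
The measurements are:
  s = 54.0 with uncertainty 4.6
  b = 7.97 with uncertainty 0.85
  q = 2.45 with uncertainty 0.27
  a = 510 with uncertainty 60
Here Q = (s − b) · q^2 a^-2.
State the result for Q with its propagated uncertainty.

0.00106 ± 0.000359

Let u = s − b = 46.0. δu = √(δs² + δb²) = √(21.2 + 0.722) = 4.68, so δu/u = 0.102.
Q is then a monomial in u, q, a:
δQ/Q = √((δu/u)² + (2·δq/q)² + (-2·δa/a)²) = √(0.0103 + 0.0486 + 0.0554) = 0.338
Q = 0.00106, so δQ = 0.338 × 0.00106 = 0.000359.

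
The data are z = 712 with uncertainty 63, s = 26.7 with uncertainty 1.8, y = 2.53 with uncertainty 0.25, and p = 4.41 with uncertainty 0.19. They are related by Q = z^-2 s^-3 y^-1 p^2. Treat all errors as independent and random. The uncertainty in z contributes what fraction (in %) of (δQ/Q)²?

(δQ/Q)² = (-2·δz/z)² + (-3·δs/s)² + (-1·δy/y)² + (2·δp/p)²
  z term: (-2×0.0885)² = 0.0313
  s term: (-3×0.0674)² = 0.0409
  y term: (-1×0.0988)² = 0.00976
  p term: (2×0.0431)² = 0.00742
Total = 0.0894. Share from z = 0.0313/0.0894 = 0.350.

35.0%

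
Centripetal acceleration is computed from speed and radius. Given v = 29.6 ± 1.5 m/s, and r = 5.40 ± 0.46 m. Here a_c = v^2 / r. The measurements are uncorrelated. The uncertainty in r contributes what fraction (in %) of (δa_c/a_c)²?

41.4%

(δa_c/a_c)² = (2·δv/v)² + (-1·δr/r)²
  v term: (2×0.0507)² = 0.0103
  r term: (-1×0.0852)² = 0.00726
Total = 0.0175. Share from r = 0.00726/0.0175 = 0.414.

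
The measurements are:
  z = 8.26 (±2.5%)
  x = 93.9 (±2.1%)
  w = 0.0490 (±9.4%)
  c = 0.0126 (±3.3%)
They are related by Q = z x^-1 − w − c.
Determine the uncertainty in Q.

0.00544

Let p = z·x^-1 = 0.0880. δp/p = √((1·δz/z)² + (-1·δx/x)²) = √(0.000625 + 0.000441) = 0.0326, so δp = 0.00287.
Q = p − w − c: δQ = √(δp² + δw² + δc²) = √(8.25e-06 + 2.12e-05 + 1.73e-07) = 0.00544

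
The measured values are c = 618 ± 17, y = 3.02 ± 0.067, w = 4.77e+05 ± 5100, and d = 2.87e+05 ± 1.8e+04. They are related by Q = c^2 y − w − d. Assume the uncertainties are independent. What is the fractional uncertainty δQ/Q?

0.182

Let p = c^2·y = 1.15e+06. δp/p = √((2·δc/c)² + (1·δy/y)²) = √(0.00303 + 0.000492) = 0.0593, so δp = 68400.
Q = p − w − d: δQ = √(δp² + δw² + δd²) = √(4.68e+09 + 2.6e+07 + 3.24e+08) = 70900
Q = 3.89e+05, so δQ/Q = 70900/3.89e+05 = 0.182.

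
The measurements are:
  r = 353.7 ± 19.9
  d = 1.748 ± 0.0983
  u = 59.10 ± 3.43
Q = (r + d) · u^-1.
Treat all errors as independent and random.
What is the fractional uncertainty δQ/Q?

0.0806

Let w = r + d = 355.4. δw = √(δr² + δd²) = √(396 + 0.00966) = 19.9, so δw/w = 0.0560.
Q is then a monomial in w, u:
δQ/Q = √((δw/w)² + (-1·δu/u)²) = √(0.00313 + 0.00337) = 0.0806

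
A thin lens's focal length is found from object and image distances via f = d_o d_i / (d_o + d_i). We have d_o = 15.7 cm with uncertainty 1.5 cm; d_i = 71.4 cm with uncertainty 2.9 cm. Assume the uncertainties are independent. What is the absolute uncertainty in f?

∂f/∂d_o = (d_i/(d_o+d_i))² = 0.672;  ∂f/∂d_i = (d_o/(d_o+d_i))² = 0.0325
δf = √((∂f/∂d_o · δd_o)² + (∂f/∂d_i · δd_i)²) = √(1.02 + 0.00888) = 1.01 cm

1.01 cm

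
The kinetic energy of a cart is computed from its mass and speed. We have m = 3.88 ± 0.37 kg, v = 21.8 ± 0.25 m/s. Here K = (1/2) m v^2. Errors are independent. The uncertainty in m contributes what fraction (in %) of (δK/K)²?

94.5%

(δK/K)² = (1·δm/m)² + (2·δv/v)²
  m term: (1×0.0954)² = 0.00909
  v term: (2×0.0115)² = 0.000526
Total = 0.00962. Share from m = 0.00909/0.00962 = 0.945.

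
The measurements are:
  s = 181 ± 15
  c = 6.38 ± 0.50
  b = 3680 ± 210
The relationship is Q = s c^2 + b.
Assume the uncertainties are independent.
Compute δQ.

1320

Let p = s·c^2 = 7370. δp/p = √((1·δs/s)² + (2·δc/c)²) = √(0.00687 + 0.0246) = 0.177, so δp = 1310.
Q = p + b: δQ = √(δp² + δb²) = √(1.71e+06 + 44100) = 1320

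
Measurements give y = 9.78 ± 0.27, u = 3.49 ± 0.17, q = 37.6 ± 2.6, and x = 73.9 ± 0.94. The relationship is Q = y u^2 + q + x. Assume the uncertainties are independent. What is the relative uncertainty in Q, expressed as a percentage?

Let p = y·u^2 = 119. δp/p = √((1·δy/y)² + (2·δu/u)²) = √(0.000762 + 0.00949) = 0.101, so δp = 12.1.
Q = p + q + x: δQ = √(δp² + δq² + δx²) = √(145 + 6.76 + 0.884) = 12.4
Q = 231, so δQ/Q = 12.4/231 = 0.0537.

5.37%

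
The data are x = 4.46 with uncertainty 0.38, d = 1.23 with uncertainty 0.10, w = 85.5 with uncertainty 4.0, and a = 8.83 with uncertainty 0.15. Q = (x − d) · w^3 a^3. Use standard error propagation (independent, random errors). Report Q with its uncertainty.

(1.39 ± 0.268) × 10^9

Let u = x − d = 3.23. δu = √(δx² + δd²) = √(0.144 + 0.0100) = 0.393, so δu/u = 0.122.
Q is then a monomial in u, w, a:
δQ/Q = √((δu/u)² + (3·δw/w)² + (3·δa/a)²) = √(0.0148 + 0.0197 + 0.00260) = 0.193
Q = 1.39e+09, so δQ = 0.193 × 1.39e+09 = 2.68e+08.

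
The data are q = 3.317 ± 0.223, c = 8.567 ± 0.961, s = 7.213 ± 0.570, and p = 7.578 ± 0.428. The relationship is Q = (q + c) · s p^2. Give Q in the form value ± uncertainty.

Let u = q + c = 11.88. δu = √(δq² + δc²) = √(0.0497 + 0.924) = 0.987, so δu/u = 0.0830.
Q is then a monomial in u, s, p:
δQ/Q = √((δu/u)² + (1·δs/s)² + (2·δp/p)²) = √(0.00689 + 0.00624 + 0.0128) = 0.161
Q = 4923, so δQ = 0.161 × 4923 = 792.

4923 ± 792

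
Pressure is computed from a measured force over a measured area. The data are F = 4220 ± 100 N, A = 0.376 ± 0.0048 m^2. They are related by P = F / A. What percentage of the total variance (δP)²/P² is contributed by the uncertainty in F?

(δP/P)² = (1·δF/F)² + (-1·δA/A)²
  F term: (1×0.0237)² = 0.000562
  A term: (-1×0.0128)² = 0.000163
Total = 0.000725. Share from F = 0.000562/0.000725 = 0.775.

77.5%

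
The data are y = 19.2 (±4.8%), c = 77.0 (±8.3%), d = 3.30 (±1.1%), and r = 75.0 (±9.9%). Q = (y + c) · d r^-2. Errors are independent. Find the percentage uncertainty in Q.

Let u = y + c = 96.2. δu = √(δy² + δc²) = √(0.849 + 40.8) = 6.46, so δu/u = 0.0671.
Q is then a monomial in u, d, r:
δQ/Q = √((δu/u)² + (1·δd/d)² + (-2·δr/r)²) = √(0.00451 + 0.000121 + 0.0392) = 0.209

20.9%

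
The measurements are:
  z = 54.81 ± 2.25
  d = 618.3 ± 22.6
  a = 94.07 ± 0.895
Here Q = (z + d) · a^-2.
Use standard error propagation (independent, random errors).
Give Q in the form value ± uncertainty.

0.07606 ± 0.00295

Let u = z + d = 673.1. δu = √(δz² + δd²) = √(5.06 + 511) = 22.7, so δu/u = 0.0337.
Q is then a monomial in u, a:
δQ/Q = √((δu/u)² + (-2·δa/a)²) = √(0.00114 + 0.000362) = 0.0387
Q = 0.07606, so δQ = 0.0387 × 0.07606 = 0.00295.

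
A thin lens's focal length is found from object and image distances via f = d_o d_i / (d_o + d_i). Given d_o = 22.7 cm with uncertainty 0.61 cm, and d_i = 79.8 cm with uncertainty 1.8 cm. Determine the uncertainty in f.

∂f/∂d_o = (d_i/(d_o+d_i))² = 0.606;  ∂f/∂d_i = (d_o/(d_o+d_i))² = 0.0490
δf = √((∂f/∂d_o · δd_o)² + (∂f/∂d_i · δd_i)²) = √(0.137 + 0.00779) = 0.380 cm

0.380 cm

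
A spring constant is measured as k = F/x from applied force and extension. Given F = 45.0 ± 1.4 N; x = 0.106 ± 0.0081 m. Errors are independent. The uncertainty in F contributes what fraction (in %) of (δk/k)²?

(δk/k)² = (1·δF/F)² + (-1·δx/x)²
  F term: (1×0.0311)² = 0.000968
  x term: (-1×0.0764)² = 0.00584
Total = 0.00681. Share from F = 0.000968/0.00681 = 0.142.

14.2%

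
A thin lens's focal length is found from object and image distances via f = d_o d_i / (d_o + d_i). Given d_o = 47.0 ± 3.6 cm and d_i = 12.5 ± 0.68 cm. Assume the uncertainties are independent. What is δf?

0.453 cm

∂f/∂d_o = (d_i/(d_o+d_i))² = 0.0441;  ∂f/∂d_i = (d_o/(d_o+d_i))² = 0.624
δf = √((∂f/∂d_o · δd_o)² + (∂f/∂d_i · δd_i)²) = √(0.0252 + 0.180) = 0.453 cm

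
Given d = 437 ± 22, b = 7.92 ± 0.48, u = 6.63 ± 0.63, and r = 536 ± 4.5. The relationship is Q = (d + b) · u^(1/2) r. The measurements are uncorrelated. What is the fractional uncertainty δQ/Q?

0.0691

Let w = d + b = 445. δw = √(δd² + δb²) = √(484 + 0.230) = 22.0, so δw/w = 0.0495.
Q is then a monomial in w, u, r:
δQ/Q = √((δw/w)² + (½·δu/u)² + (1·δr/r)²) = √(0.00245 + 0.00226 + 7.05e-05) = 0.0691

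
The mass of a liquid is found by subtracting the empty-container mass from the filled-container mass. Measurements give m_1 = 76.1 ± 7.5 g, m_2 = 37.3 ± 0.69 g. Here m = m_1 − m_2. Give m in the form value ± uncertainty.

38.8 ± 7.53 g

Each term contributes (cᵢ δxᵢ)² to (δm)²:
  (δm_1)² = 56.2;  (δm_2)² = 0.476
δm = √(56.7) = 7.53 g
m = 38.8 g.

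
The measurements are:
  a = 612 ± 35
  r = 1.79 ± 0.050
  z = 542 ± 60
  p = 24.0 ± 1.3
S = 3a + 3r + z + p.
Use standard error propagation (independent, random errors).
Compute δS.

121

S is a linear combination, so absolute uncertainties add in quadrature:
  (3·δa)² = 11000;  (3·δr)² = 0.0225;  (δz)² = 3600;  (δp)² = 1.69
δS = √(14600) = 121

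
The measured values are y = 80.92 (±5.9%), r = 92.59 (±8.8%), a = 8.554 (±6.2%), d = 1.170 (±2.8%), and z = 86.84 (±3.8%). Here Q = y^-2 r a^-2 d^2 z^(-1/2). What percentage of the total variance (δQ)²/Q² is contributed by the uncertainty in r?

(δQ/Q)² = (-2·δy/y)² + (1·δr/r)² + (-2·δa/a)² + (2·δd/d)² + (−½·δz/z)²
  y term: (-2×0.0590)² = 0.0139
  r term: (1×0.0880)² = 0.00774
  a term: (-2×0.0620)² = 0.0154
  d term: (2×0.0280)² = 0.00314
  z term: (-0.5×0.0380)² = 0.000361
Total = 0.0405. Share from r = 0.00774/0.0405 = 0.191.

19.1%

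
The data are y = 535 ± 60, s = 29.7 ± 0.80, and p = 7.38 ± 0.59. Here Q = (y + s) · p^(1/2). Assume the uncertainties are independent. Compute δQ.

174

Let u = y + s = 565. δu = √(δy² + δs²) = √(3600 + 0.640) = 60.0, so δu/u = 0.106.
Q is then a monomial in u, p:
δQ/Q = √((δu/u)² + (½·δp/p)²) = √(0.0113 + 0.00160) = 0.114
Q = 1530, so δQ = 0.114 × 1530 = 174.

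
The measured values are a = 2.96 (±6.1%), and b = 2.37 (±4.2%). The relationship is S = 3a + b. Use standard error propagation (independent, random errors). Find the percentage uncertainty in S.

S is a linear combination, so absolute uncertainties add in quadrature:
  (3·δa)² = 0.293;  (δb)² = 0.00991
δS = √(0.303) = 0.551
S = 11.2, so δS/S = 0.551/11.2 = 0.0490.

4.90%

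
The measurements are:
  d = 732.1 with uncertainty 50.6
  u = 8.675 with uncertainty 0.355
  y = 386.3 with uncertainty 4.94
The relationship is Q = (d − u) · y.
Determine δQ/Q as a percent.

7.11%

Let w = d − u = 723.4. δw = √(δd² + δu²) = √(2560 + 0.126) = 50.6, so δw/w = 0.0699.
Q is then a monomial in w, y:
δQ/Q = √((δw/w)² + (1·δy/y)²) = √(0.00489 + 0.000164) = 0.0711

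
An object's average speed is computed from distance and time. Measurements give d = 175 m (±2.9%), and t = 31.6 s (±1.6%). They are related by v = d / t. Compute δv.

Since v is a product/quotient, work with relative uncertainties:
  (1·δd/d)² = (1×0.0290)² = 0.000841;  (-1·δt/t)² = (-1×0.0160)² = 0.000256
δv/v = √(0.00110) = 0.0331
v = 5.54 m/s, so δv = 0.0331 × 5.54 = 0.183 m/s.

0.183 m/s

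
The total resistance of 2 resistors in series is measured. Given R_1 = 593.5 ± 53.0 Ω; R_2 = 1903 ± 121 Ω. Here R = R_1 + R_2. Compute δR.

132 Ω

Each term contributes (cᵢ δxᵢ)² to (δR)²:
  (δR_1)² = 2810;  (δR_2)² = 14600
δR = √(17400) = 132 Ω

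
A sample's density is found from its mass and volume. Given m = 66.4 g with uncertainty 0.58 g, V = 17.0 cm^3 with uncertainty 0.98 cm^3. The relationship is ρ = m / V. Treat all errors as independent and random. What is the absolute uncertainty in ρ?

Relative error in a monomial: (δρ/ρ)² = Σ (nᵢ · δxᵢ/xᵢ)².
  (1·δm/m)² = (1×0.00873)² = 7.63e-05;  (-1·δV/V)² = (-1×0.0576)² = 0.00332
δρ/ρ = √(0.00340) = 0.0583
ρ = 3.91 g/cm^3, so δρ = 0.0583 × 3.91 = 0.228 g/cm^3.

0.228 g/cm^3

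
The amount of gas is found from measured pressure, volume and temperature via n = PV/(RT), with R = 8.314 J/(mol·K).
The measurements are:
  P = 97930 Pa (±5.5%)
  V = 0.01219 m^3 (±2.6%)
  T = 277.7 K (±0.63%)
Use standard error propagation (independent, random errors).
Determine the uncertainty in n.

n is a product of powers, so relative uncertainties combine in quadrature:
  (1·δP/P)² = (1×0.0550)² = 0.00302;  (1·δV/V)² = (1×0.0260)² = 0.000676;  (-1·δT/T)² = (-1×0.00630)² = 3.97e-05
δn/n = √(0.00374) = 0.0612
n = 0.5171 mol, so δn = 0.0612 × 0.5171 = 0.0316 mol.

0.0316 mol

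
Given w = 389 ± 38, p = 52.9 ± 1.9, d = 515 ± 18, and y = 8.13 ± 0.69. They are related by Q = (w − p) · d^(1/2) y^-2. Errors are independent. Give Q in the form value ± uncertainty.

Let u = w − p = 336. δu = √(δw² + δp²) = √(1440 + 3.61) = 38.0, so δu/u = 0.113.
Q is then a monomial in u, d, y:
δQ/Q = √((δu/u)² + (½·δd/d)² + (-2·δy/y)²) = √(0.0128 + 0.000305 + 0.0288) = 0.205
Q = 115, so δQ = 0.205 × 115 = 23.6.

115 ± 23.6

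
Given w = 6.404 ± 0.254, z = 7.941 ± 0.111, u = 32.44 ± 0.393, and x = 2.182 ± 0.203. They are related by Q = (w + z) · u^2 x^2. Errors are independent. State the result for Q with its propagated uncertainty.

Let h = w + z = 14.34. δh = √(δw² + δz²) = √(0.0645 + 0.0123) = 0.277, so δh/h = 0.0193.
Q is then a monomial in h, u, x:
δQ/Q = √((δh/h)² + (2·δu/u)² + (2·δx/x)²) = √(0.000373 + 0.000587 + 0.0346) = 0.189
Q = 71870, so δQ = 0.189 × 71870 = 13600.

71870 ± 13600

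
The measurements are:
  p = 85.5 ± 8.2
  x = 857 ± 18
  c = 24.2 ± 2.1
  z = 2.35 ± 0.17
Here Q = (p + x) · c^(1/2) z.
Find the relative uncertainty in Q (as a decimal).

Let u = p + x = 942. δu = √(δp² + δx²) = √(67.2 + 324) = 19.8, so δu/u = 0.0210.
Q is then a monomial in u, c, z:
δQ/Q = √((δu/u)² + (½·δc/c)² + (1·δz/z)²) = √(0.000440 + 0.00188 + 0.00523) = 0.0869

0.0869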